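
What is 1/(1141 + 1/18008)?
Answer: 18008/20547129 ≈ 0.00087642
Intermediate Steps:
1/(1141 + 1/18008) = 1/(20547129/18008) = 18008/20547129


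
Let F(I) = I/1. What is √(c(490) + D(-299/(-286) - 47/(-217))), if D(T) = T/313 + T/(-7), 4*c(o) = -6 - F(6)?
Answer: 2*I*√443250835302/747131 ≈ 1.7822*I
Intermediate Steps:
F(I) = I (F(I) = I*1 = I)
c(o) = -3 (c(o) = (-6 - 1*6)/4 = (-6 - 6)/4 = (¼)*(-12) = -3)
D(T) = -306*T/2191 (D(T) = T*(1/313) + T*(-⅐) = T/313 - T/7 = -306*T/2191)
√(c(490) + D(-299/(-286) - 47/(-217))) = √(-3 - 306*(-299/(-286) - 47/(-217))/2191) = √(-3 - 306*(-299*(-1/286) - 47*(-1/217))/2191) = √(-3 - 306*(23/22 + 47/217)/2191) = √(-3 - 306/2191*6025/4774) = √(-3 - 921825/5229917) = √(-16611576/5229917) = 2*I*√443250835302/747131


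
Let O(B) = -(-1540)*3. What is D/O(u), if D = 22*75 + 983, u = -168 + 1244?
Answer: 2633/4620 ≈ 0.56991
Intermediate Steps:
u = 1076
O(B) = 4620 (O(B) = -385*(-12) = 4620)
D = 2633 (D = 1650 + 983 = 2633)
D/O(u) = 2633/4620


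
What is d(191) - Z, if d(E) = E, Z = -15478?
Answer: 15669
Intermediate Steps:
d(191) - Z = 191 - 1*(-15478) = 191 + 15478 = 15669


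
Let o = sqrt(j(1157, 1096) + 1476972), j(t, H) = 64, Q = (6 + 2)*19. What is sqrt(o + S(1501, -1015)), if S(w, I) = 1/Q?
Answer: sqrt(38 + 11552*sqrt(369259))/76 ≈ 34.862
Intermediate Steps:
Q = 152 (Q = 8*19 = 152)
S(w, I) = 1/152
o = 2*sqrt(369259) (o = sqrt(64 + 1476972) = sqrt(1477036) = 2*sqrt(369259) ≈ 1215.3)
sqrt(o + S(1501, -1015)) = sqrt(2*sqrt(369259) + 1/152) = sqrt(1/152 + 2*sqrt(369259))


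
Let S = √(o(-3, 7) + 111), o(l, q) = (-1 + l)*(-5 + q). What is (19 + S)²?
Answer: (19 + √103)² ≈ 849.66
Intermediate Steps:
S = √103 (S = √((5 - 1*7 - 5*(-3) - 3*7) + 111) = √((5 - 7 + 15 - 21) + 111) = √(-8 + 111) = √103 ≈ 10.149)
(19 + S)² = (19 + √103)²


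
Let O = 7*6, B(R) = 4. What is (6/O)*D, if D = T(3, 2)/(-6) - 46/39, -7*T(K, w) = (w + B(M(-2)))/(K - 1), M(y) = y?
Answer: -605/3822 ≈ -0.15829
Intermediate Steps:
T(K, w) = -(4 + w)/(7*(-1 + K)) (T(K, w) = -(w + 4)/(7*(K - 1)) = -(4 + w)/(7*(-1 + K)))
O = 42
D = -605/546 (D = ((-4 - 1*2)/(7*(-1 + 3)))/(-6) - 46/39 = ((⅐)*(-4 - 2)/2)*(-⅙) - 46*1/39 = ((⅐)*(½)*(-6))*(-⅙) - 46/39 = -3/7*(-⅙) - 46/39 = 1/14 - 46/39 = -605/546 ≈ -1.1081)
(6/O)*D = (6/42)*(-605/546) = (6*(1/42))*(-605/546) = (⅐)*(-605/546) = -605/3822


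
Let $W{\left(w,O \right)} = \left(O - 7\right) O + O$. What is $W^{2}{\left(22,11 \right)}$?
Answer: $3025$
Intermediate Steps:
$W{\left(w,O \right)} = O + O \left(-7 + O\right)$ ($W{\left(w,O \right)} = \left(-7 + O\right) O + O = O \left(-7 + O\right) + O = O + O \left(-7 + O\right)$)
$W^{2}{\left(22,11 \right)} = \left(11 \left(-6 + 11\right)\right)^{2} = \left(11 \cdot 5\right)^{2} = 55^{2} = 3025$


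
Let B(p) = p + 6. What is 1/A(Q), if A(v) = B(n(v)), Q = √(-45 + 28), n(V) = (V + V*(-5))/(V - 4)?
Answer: 65/322 - 4*I*√17/161 ≈ 0.20186 - 0.10244*I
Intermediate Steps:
n(V) = -4*V/(-4 + V) (n(V) = (V - 5*V)/(-4 + V) = (-4*V)/(-4 + V) = -4*V/(-4 + V))
Q = I*√17 (Q = √(-17) = I*√17 ≈ 4.1231*I)
B(p) = 6 + p
A(v) = 6 - 4*v/(-4 + v)
1/A(Q) = 1/(2*(-12 + I*√17)/(-4 + I*√17)) = (-4 + I*√17)/(2*(-12 + I*√17))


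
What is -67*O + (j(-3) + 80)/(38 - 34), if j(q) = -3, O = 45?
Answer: -11983/4 ≈ -2995.8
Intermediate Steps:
-67*O + (j(-3) + 80)/(38 - 34) = -67*45 + (-3 + 80)/(38 - 34) = -3015 + 77/4 = -11983/4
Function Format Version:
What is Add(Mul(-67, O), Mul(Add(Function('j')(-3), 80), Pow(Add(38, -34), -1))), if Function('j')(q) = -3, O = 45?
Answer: Rational(-11983, 4) ≈ -2995.8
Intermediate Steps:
Add(Mul(-67, O), Mul(Add(Function('j')(-3), 80), Pow(Add(38, -34), -1))) = Add(Mul(-67, 45), Mul(Add(-3, 80), Pow(Add(38, -34), -1))) = Add(-3015, Mul(77, Pow(4, -1))) = Add(-3015, Mul(77, Rational(1, 4))) = Add(-3015, Rational(77, 4)) = Rational(-11983, 4)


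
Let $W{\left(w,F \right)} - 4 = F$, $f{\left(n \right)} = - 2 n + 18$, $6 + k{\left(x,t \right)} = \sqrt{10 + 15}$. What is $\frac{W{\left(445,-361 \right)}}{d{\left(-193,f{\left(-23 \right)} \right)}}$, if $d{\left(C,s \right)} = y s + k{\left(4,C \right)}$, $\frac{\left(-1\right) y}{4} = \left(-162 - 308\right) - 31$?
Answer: $- \frac{357}{128255} \approx -0.0027835$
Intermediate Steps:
$k{\left(x,t \right)} = -1$ ($k{\left(x,t \right)} = -6 + \sqrt{10 + 15} = -6 + \sqrt{25} = -6 + 5 = -1$)
$f{\left(n \right)} = 18 - 2 n$
$W{\left(w,F \right)} = 4 + F$
$y = 2004$ ($y = - 4 \left(\left(-162 - 308\right) - 31\right) = - 4 \left(-470 - 31\right) = \left(-4\right) \left(-501\right) = 2004$)
$d{\left(C,s \right)} = -1 + 2004 s$ ($d{\left(C,s \right)} = 2004 s - 1 = -1 + 2004 s$)
$\frac{W{\left(445,-361 \right)}}{d{\left(-193,f{\left(-23 \right)} \right)}} = \frac{4 - 361}{-1 + 2004 \left(18 - -46\right)} = - \frac{357}{-1 + 2004 \left(18 + 46\right)} = - \frac{357}{-1 + 2004 \cdot 64} = - \frac{357}{-1 + 128256} = - \frac{357}{128255}$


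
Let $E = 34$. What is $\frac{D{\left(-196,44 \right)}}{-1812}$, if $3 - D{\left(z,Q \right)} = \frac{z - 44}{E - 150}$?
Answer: $- \frac{9}{17516} \approx -0.00051382$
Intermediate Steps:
$D{\left(z,Q \right)} = \frac{76}{29} + \frac{z}{116}$ ($D{\left(z,Q \right)} = 3 - \frac{z - 44}{34 - 150} = 3 - \frac{-44 + z}{-116} = 3 - \left(-44 + z\right) \left(- \frac{1}{116}\right) = 3 - \left(\frac{11}{29} - \frac{z}{116}\right) = 3 + \left(- \frac{11}{29} + \frac{z}{116}\right) = \frac{76}{29} + \frac{z}{116}$)
$\frac{D{\left(-196,44 \right)}}{-1812} = \frac{\frac{76}{29} + \frac{1}{116} \left(-196\right)}{-1812} = \left(\frac{76}{29} - \frac{49}{29}\right) \left(- \frac{1}{1812}\right) = \frac{27}{29} \left(- \frac{1}{1812}\right) = - \frac{9}{17516}$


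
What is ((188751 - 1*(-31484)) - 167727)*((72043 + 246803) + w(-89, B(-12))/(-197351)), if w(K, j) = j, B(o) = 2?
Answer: 3304043686175552/197351 ≈ 1.6742e+10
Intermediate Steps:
((188751 - 1*(-31484)) - 167727)*((72043 + 246803) + w(-89, B(-12))/(-197351)) = ((188751 - 1*(-31484)) - 167727)*((72043 + 246803) + 2/(-197351)) = ((188751 + 31484) - 167727)*(318846 + 2*(-1/197351)) = (220235 - 167727)*(318846 - 2/197351) = 52508*(62924576944/197351) = 3304043686175552/197351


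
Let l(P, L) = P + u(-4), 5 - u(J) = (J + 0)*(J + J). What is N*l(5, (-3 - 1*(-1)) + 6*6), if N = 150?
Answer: -3300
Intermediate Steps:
u(J) = 5 - 2*J**2 (u(J) = 5 - (J + 0)*(J + J) = 5 - J*2*J = 5 - 2*J**2)
l(P, L) = -27 + P (l(P, L) = P + (5 - 2*(-4)**2) = P + (5 - 2*16) = P + (5 - 32) = P - 27 = -27 + P)
N*l(5, (-3 - 1*(-1)) + 6*6) = 150*(-27 + 5) = 150*(-22) = -3300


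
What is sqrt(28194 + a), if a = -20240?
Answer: sqrt(7954) ≈ 89.185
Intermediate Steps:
sqrt(28194 + a) = sqrt(28194 - 20240) = sqrt(7954)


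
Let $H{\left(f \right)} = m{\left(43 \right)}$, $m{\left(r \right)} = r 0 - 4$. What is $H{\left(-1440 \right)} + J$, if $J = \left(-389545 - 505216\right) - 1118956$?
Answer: $-2013721$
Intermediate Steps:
$J = -2013717$ ($J = -894761 - 1118956 = -2013717$)
$m{\left(r \right)} = -4$ ($m{\left(r \right)} = 0 - 4 = -4$)
$H{\left(f \right)} = -4$
$H{\left(-1440 \right)} + J = -4 - 2013717 = -2013721$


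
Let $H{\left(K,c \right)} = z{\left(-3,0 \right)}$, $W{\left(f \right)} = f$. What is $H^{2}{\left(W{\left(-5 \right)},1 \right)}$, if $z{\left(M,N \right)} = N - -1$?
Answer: $1$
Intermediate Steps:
$z{\left(M,N \right)} = 1 + N$ ($z{\left(M,N \right)} = N + 1 = 1 + N$)
$H{\left(K,c \right)} = 1$ ($H{\left(K,c \right)} = 1 + 0 = 1$)
$H^{2}{\left(W{\left(-5 \right)},1 \right)} = 1^{2} = 1$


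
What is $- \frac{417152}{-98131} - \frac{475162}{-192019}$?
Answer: $\frac{126729232110}{18843016489} \approx 6.7255$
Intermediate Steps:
$- \frac{417152}{-98131} - \frac{475162}{-192019} = \left(-417152\right) \left(- \frac{1}{98131}\right) - - \frac{475162}{192019} = \frac{417152}{98131} + \frac{475162}{192019} = \frac{126729232110}{18843016489}$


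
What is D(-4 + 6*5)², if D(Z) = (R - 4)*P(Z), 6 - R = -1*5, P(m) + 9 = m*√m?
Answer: 865193 - 22932*√26 ≈ 7.4826e+5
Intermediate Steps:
P(m) = -9 + m^(3/2) (P(m) = -9 + m*√m = -9 + m^(3/2))
R = 11 (R = 6 - (-1)*5 = 6 - 1*(-5) = 6 + 5 = 11)
D(Z) = -63 + 7*Z^(3/2) (D(Z) = (11 - 4)*(-9 + Z^(3/2)) = 7*(-9 + Z^(3/2)) = -63 + 7*Z^(3/2))
D(-4 + 6*5)² = (-63 + 7*(-4 + 6*5)^(3/2))² = (-63 + 7*(-4 + 30)^(3/2))² = (-63 + 7*26^(3/2))² = (-63 + 7*(26*√26))² = (-63 + 182*√26)²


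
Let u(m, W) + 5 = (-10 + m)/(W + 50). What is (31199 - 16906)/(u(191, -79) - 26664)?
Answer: -414497/773582 ≈ -0.53582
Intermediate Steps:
u(m, W) = -5 + (-10 + m)/(50 + W) (u(m, W) = -5 + (-10 + m)/(W + 50) = -5 + (-10 + m)/(50 + W))
(31199 - 16906)/(u(191, -79) - 26664) = (31199 - 16906)/((-260 + 191 - 5*(-79))/(50 - 79) - 26664) = 14293/((-260 + 191 + 395)/(-29) - 26664) = 14293/(-1/29*326 - 26664) = 14293/(-326/29 - 26664) = 14293/(-773582/29) = 14293*(-29/773582) = -414497/773582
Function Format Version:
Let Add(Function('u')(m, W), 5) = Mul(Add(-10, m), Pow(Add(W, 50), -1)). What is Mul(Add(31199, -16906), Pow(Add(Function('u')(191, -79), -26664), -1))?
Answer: Rational(-414497, 773582) ≈ -0.53582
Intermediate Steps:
Function('u')(m, W) = Add(-5, Mul(Pow(Add(50, W), -1), Add(-10, m))) (Function('u')(m, W) = Add(-5, Mul(Add(-10, m), Pow(Add(W, 50), -1))) = Add(-5, Mul(Add(-10, m), Pow(Add(50, W), -1))) = Add(-5, Mul(Pow(Add(50, W), -1), Add(-10, m))))
Mul(Add(31199, -16906), Pow(Add(Function('u')(191, -79), -26664), -1)) = Mul(Add(31199, -16906), Pow(Add(Mul(Pow(Add(50, -79), -1), Add(-260, 191, Mul(-5, -79))), -26664), -1)) = Mul(14293, Pow(Add(Mul(Pow(-29, -1), Add(-260, 191, 395)), -26664), -1)) = Mul(14293, Pow(Add(Mul(Rational(-1, 29), 326), -26664), -1)) = Mul(14293, Pow(Add(Rational(-326, 29), -26664), -1)) = Mul(14293, Pow(Rational(-773582, 29), -1)) = Mul(14293, Rational(-29, 773582)) = Rational(-414497, 773582)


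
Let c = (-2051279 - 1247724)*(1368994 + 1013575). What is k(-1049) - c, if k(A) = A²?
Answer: 7860103379108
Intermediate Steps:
c = -7860102278707 (c = -3299003*2382569 = -7860102278707)
k(-1049) - c = (-1049)² - 1*(-7860102278707) = 1100401 + 7860102278707 = 7860103379108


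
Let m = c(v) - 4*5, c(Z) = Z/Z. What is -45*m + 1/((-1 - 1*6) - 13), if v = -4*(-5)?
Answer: 17099/20 ≈ 854.95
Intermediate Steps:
v = 20
c(Z) = 1
m = -19 (m = 1 - 4*5 = 1 - 20 = -19)
-45*m + 1/((-1 - 1*6) - 13) = -45*(-19) + 1/((-1 - 1*6) - 13) = 855 + 1/((-1 - 6) - 13) = 855 + 1/(-7 - 13) = 855 + 1/(-20) = 855 - 1/20 = 17099/20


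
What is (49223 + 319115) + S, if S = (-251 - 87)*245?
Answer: 285528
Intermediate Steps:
S = -82810 (S = -338*245 = -82810)
(49223 + 319115) + S = (49223 + 319115) - 82810 = 368338 - 82810 = 285528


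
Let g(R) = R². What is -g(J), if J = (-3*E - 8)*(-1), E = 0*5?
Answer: -64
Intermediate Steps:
E = 0
J = 8 (J = (-3*0 - 8)*(-1) = (0 - 8)*(-1) = -8*(-1) = 8)
-g(J) = -1*8² = -1*64 = -64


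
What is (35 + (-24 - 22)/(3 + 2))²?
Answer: 16641/25 ≈ 665.64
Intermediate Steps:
(35 + (-24 - 22)/(3 + 2))² = (35 - 46/5)² = (129/5)² = 16641/25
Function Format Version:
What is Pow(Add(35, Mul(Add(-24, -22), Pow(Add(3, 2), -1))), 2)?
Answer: Rational(16641, 25) ≈ 665.64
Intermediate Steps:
Pow(Add(35, Mul(Add(-24, -22), Pow(Add(3, 2), -1))), 2) = Pow(Add(35, Mul(-46, Pow(5, -1))), 2) = Pow(Add(35, Mul(-46, Rational(1, 5))), 2) = Pow(Add(35, Rational(-46, 5)), 2) = Pow(Rational(129, 5), 2) = Rational(16641, 25)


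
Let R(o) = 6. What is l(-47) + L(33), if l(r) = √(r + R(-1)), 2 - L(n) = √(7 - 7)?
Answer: 2 + I*√41 ≈ 2.0 + 6.4031*I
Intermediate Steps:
L(n) = 2 (L(n) = 2 - √(7 - 7) = 2 - √0 = 2 - 1*0 = 2 + 0 = 2)
l(r) = √(6 + r) (l(r) = √(r + 6) = √(6 + r))
l(-47) + L(33) = √(6 - 47) + 2 = √(-41) + 2 = I*√41 + 2 = 2 + I*√41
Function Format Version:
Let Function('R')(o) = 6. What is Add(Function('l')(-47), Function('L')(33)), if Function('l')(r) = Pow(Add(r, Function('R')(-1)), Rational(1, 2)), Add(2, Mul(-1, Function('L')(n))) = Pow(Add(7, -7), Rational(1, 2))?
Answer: Add(2, Mul(I, Pow(41, Rational(1, 2)))) ≈ Add(2.0000, Mul(6.4031, I))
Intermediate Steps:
Function('L')(n) = 2 (Function('L')(n) = Add(2, Mul(-1, Pow(Add(7, -7), Rational(1, 2)))) = Add(2, Mul(-1, Pow(0, Rational(1, 2)))) = Add(2, Mul(-1, 0)) = Add(2, 0) = 2)
Function('l')(r) = Pow(Add(6, r), Rational(1, 2)) (Function('l')(r) = Pow(Add(r, 6), Rational(1, 2)) = Pow(Add(6, r), Rational(1, 2)))
Add(Function('l')(-47), Function('L')(33)) = Add(Pow(Add(6, -47), Rational(1, 2)), 2) = Add(Pow(-41, Rational(1, 2)), 2) = Add(Mul(I, Pow(41, Rational(1, 2))), 2) = Add(2, Mul(I, Pow(41, Rational(1, 2))))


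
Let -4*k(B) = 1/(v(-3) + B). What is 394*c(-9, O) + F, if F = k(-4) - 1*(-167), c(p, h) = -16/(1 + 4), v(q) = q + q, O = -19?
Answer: -43751/40 ≈ -1093.8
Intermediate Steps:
v(q) = 2*q
k(B) = -1/(4*(-6 + B)) (k(B) = -1/(4*(2*(-3) + B)) = -1/(4*(-6 + B)))
c(p, h) = -16/5
F = 6681/40 (F = -1/(-24 + 4*(-4)) - 1*(-167) = -1/(-24 - 16) + 167 = -1/(-40) + 167 = -1*(-1/40) + 167 = 1/40 + 167 = 6681/40 ≈ 167.02)
394*c(-9, O) + F = 394*(-16/5) + 6681/40 = -6304/5 + 6681/40 = -43751/40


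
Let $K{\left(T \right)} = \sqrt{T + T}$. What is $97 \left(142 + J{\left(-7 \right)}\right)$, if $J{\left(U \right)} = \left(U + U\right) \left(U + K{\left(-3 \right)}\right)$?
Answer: $23280 - 1358 i \sqrt{6} \approx 23280.0 - 3326.4 i$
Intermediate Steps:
$K{\left(T \right)} = \sqrt{2} \sqrt{T}$ ($K{\left(T \right)} = \sqrt{2 T} = \sqrt{2} \sqrt{T}$)
$J{\left(U \right)} = 2 U \left(U + i \sqrt{6}\right)$ ($J{\left(U \right)} = \left(U + U\right) \left(U + \sqrt{2} \sqrt{-3}\right) = 2 U \left(U + \sqrt{2} i \sqrt{3}\right) = 2 U \left(U + i \sqrt{6}\right)$)
$97 \left(142 + J{\left(-7 \right)}\right) = 97 \left(142 + 2 \left(-7\right) \left(-7 + i \sqrt{6}\right)\right) = 97 \left(142 + \left(98 - 14 i \sqrt{6}\right)\right) = 97 \left(240 - 14 i \sqrt{6}\right) = 23280 - 1358 i \sqrt{6}$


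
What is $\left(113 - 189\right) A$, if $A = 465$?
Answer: $-35340$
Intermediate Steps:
$\left(113 - 189\right) A = \left(113 - 189\right) 465 = \left(-76\right) 465 = -35340$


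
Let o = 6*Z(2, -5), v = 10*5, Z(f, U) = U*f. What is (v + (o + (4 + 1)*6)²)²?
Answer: 902500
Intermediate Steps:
v = 50
o = -60 (o = 6*(-5*2) = 6*(-10) = -60)
(v + (o + (4 + 1)*6)²)² = (50 + (-60 + (4 + 1)*6)²)² = (50 + (-60 + 5*6)²)² = (50 + (-60 + 30)²)² = (50 + (-30)²)² = (50 + 900)² = 950² = 902500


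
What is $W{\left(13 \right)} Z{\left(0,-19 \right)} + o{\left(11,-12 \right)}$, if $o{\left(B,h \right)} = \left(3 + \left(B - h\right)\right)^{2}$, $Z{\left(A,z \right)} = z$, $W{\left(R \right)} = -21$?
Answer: $1075$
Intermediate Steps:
$o{\left(B,h \right)} = \left(3 + B - h\right)^{2}$
$W{\left(13 \right)} Z{\left(0,-19 \right)} + o{\left(11,-12 \right)} = \left(-21\right) \left(-19\right) + \left(3 + 11 - -12\right)^{2} = 399 + \left(3 + 11 + 12\right)^{2} = 399 + 26^{2} = 399 + 676 = 1075$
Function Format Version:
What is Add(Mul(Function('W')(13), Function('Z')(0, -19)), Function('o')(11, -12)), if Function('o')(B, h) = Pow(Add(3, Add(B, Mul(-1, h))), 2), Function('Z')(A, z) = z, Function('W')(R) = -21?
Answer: 1075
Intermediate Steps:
Function('o')(B, h) = Pow(Add(3, B, Mul(-1, h)), 2)
Add(Mul(Function('W')(13), Function('Z')(0, -19)), Function('o')(11, -12)) = Add(Mul(-21, -19), Pow(Add(3, 11, Mul(-1, -12)), 2)) = Add(399, Pow(Add(3, 11, 12), 2)) = Add(399, Pow(26, 2)) = Add(399, 676) = 1075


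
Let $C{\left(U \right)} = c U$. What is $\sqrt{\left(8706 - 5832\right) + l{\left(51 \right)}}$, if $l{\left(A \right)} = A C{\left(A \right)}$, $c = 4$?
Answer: $\sqrt{13278} \approx 115.23$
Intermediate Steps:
$C{\left(U \right)} = 4 U$
$l{\left(A \right)} = 4 A^{2}$ ($l{\left(A \right)} = A 4 A = 4 A^{2}$)
$\sqrt{\left(8706 - 5832\right) + l{\left(51 \right)}} = \sqrt{\left(8706 - 5832\right) + 4 \cdot 51^{2}} = \sqrt{\left(8706 - 5832\right) + 4 \cdot 2601} = \sqrt{2874 + 10404} = \sqrt{13278}$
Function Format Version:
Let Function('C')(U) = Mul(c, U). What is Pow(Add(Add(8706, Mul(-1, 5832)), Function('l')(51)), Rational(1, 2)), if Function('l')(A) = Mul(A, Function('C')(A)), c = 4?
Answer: Pow(13278, Rational(1, 2)) ≈ 115.23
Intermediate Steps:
Function('C')(U) = Mul(4, U)
Function('l')(A) = Mul(4, Pow(A, 2)) (Function('l')(A) = Mul(A, Mul(4, A)) = Mul(4, Pow(A, 2)))
Pow(Add(Add(8706, Mul(-1, 5832)), Function('l')(51)), Rational(1, 2)) = Pow(Add(Add(8706, Mul(-1, 5832)), Mul(4, Pow(51, 2))), Rational(1, 2)) = Pow(Add(Add(8706, -5832), Mul(4, 2601)), Rational(1, 2)) = Pow(Add(2874, 10404), Rational(1, 2)) = Pow(13278, Rational(1, 2))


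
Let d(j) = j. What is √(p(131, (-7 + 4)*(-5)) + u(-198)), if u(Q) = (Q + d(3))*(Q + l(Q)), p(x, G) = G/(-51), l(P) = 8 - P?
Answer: 5*I*√18037/17 ≈ 39.501*I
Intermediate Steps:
p(x, G) = -G/51 (p(x, G) = G*(-1/51) = -G/51)
u(Q) = 24 + 8*Q (u(Q) = (Q + 3)*(Q + (8 - Q)) = (3 + Q)*8 = 24 + 8*Q)
√(p(131, (-7 + 4)*(-5)) + u(-198)) = √(-(-7 + 4)*(-5)/51 + (24 + 8*(-198))) = √(-(-1)*(-5)/17 + (24 - 1584)) = √(-1/51*15 - 1560) = √(-5/17 - 1560) = √(-26525/17) = 5*I*√18037/17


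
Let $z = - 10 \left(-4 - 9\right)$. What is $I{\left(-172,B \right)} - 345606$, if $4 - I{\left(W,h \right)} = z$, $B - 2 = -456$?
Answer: $-345732$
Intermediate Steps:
$B = -454$ ($B = 2 - 456 = -454$)
$z = 130$ ($z = \left(-10\right) \left(-13\right) = 130$)
$I{\left(W,h \right)} = -126$ ($I{\left(W,h \right)} = 4 - 130 = -126$)
$I{\left(-172,B \right)} - 345606 = -126 - 345606 = -345732$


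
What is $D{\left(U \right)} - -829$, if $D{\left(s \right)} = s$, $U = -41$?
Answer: $788$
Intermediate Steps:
$D{\left(U \right)} - -829 = -41 - -829 = -41 + 829 = 788$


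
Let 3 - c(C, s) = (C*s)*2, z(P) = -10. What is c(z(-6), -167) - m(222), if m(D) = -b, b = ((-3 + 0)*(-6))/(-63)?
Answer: -23361/7 ≈ -3337.3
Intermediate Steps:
b = -2/7 (b = -3*(-6)*(-1/63) = 18*(-1/63) = -2/7 ≈ -0.28571)
c(C, s) = 3 - 2*C*s (c(C, s) = 3 - C*s*2 = 3 - 2*C*s)
m(D) = 2/7 (m(D) = -1*(-2/7) = 2/7)
c(z(-6), -167) - m(222) = (3 - 2*(-10)*(-167)) - 1*2/7 = (3 - 3340) - 2/7 = -3337 - 2/7 = -23361/7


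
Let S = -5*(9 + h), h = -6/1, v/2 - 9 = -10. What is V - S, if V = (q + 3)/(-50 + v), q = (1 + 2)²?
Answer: 192/13 ≈ 14.769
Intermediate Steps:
v = -2 (v = 18 + 2*(-10) = 18 - 20 = -2)
q = 9 (q = 3² = 9)
h = -6 (h = -6*1 = -6)
S = -15 (S = -5*(9 - 6) = -5*3 = -15)
V = -3/13 (V = (9 + 3)/(-50 - 2) = 12/(-52) = 12*(-1/52) = -3/13 ≈ -0.23077)
V - S = -3/13 - 1*(-15) = -3/13 + 15 = 192/13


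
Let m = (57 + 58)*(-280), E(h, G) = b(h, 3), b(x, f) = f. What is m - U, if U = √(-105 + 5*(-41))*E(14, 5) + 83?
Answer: -32283 - 3*I*√310 ≈ -32283.0 - 52.82*I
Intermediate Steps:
E(h, G) = 3
U = 83 + 3*I*√310 (U = √(-105 + 5*(-41))*3 + 83 = √(-105 - 205)*3 + 83 = √(-310)*3 + 83 = (I*√310)*3 + 83 = 3*I*√310 + 83 = 83 + 3*I*√310 ≈ 83.0 + 52.82*I)
m = -32200 (m = 115*(-280) = -32200)
m - U = -32200 - (83 + 3*I*√310) = -32200 + (-83 - 3*I*√310) = -32283 - 3*I*√310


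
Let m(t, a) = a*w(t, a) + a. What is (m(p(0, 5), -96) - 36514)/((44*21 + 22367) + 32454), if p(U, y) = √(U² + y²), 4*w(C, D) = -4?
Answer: -36514/55745 ≈ -0.65502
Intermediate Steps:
w(C, D) = -1 (w(C, D) = (¼)*(-4) = -1)
m(t, a) = 0 (m(t, a) = a*(-1) + a = -a + a = 0)
(m(p(0, 5), -96) - 36514)/((44*21 + 22367) + 32454) = (0 - 36514)/((44*21 + 22367) + 32454) = -36514/((924 + 22367) + 32454) = -36514/(23291 + 32454) = -36514/55745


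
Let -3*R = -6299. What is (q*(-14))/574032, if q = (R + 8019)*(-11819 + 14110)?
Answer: -121704793/215262 ≈ -565.38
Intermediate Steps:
R = 6299/3 (R = -⅓*(-6299) = 6299/3 ≈ 2099.7)
q = 69545596/3 (q = (6299/3 + 8019)*(-11819 + 14110) = (30356/3)*2291 = 69545596/3 ≈ 2.3182e+7)
(q*(-14))/574032 = ((69545596/3)*(-14))/574032 = -973638344/3*1/574032 = -121704793/215262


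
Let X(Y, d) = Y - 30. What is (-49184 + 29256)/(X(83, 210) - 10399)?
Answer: 9964/5173 ≈ 1.9262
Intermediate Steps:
X(Y, d) = -30 + Y
(-49184 + 29256)/(X(83, 210) - 10399) = (-49184 + 29256)/((-30 + 83) - 10399) = -19928/(53 - 10399) = -19928/(-10346) = -19928*(-1/10346) = 9964/5173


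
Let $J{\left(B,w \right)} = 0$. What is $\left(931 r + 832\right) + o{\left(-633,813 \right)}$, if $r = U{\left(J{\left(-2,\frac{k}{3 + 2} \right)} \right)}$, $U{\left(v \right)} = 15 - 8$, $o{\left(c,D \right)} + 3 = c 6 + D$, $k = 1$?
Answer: $4361$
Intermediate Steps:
$o{\left(c,D \right)} = -3 + D + 6 c$ ($o{\left(c,D \right)} = -3 + \left(c 6 + D\right) = -3 + \left(6 c + D\right) = -3 + \left(D + 6 c\right) = -3 + D + 6 c$)
$U{\left(v \right)} = 7$
$r = 7$
$\left(931 r + 832\right) + o{\left(-633,813 \right)} = \left(931 \cdot 7 + 832\right) + \left(-3 + 813 + 6 \left(-633\right)\right) = \left(6517 + 832\right) - 2988 = 7349 - 2988 = 4361$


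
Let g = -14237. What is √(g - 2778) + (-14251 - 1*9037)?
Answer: -23288 + I*√17015 ≈ -23288.0 + 130.44*I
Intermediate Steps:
√(g - 2778) + (-14251 - 1*9037) = √(-14237 - 2778) + (-14251 - 1*9037) = √(-17015) + (-14251 - 9037) = I*√17015 - 23288 = -23288 + I*√17015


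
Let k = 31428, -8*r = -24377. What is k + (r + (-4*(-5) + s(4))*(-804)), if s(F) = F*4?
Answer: 44249/8 ≈ 5531.1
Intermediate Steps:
s(F) = 4*F
r = 24377/8 (r = -⅛*(-24377) = 24377/8 ≈ 3047.1)
k + (r + (-4*(-5) + s(4))*(-804)) = 31428 + (24377/8 + (-4*(-5) + 4*4)*(-804)) = 31428 + (24377/8 + (20 + 16)*(-804)) = 31428 + (24377/8 + 36*(-804)) = 31428 + (24377/8 - 28944) = 31428 - 207175/8 = 44249/8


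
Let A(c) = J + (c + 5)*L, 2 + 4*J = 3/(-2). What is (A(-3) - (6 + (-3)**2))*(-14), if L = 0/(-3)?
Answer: 889/4 ≈ 222.25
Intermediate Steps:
L = 0 (L = 0*(-1/3) = 0)
J = -7/8 (J = -1/2 + (3/(-2))/4 = -1/2 + (3*(-1/2))/4 = -1/2 + (1/4)*(-3/2) = -1/2 - 3/8 = -7/8 ≈ -0.87500)
A(c) = -7/8 (A(c) = -7/8 + (c + 5)*0 = -7/8 + (5 + c)*0 = -7/8 + 0 = -7/8)
(A(-3) - (6 + (-3)**2))*(-14) = (-7/8 - (6 + (-3)**2))*(-14) = (-7/8 - (6 + 9))*(-14) = (-7/8 - 1*15)*(-14) = (-7/8 - 15)*(-14) = -127/8*(-14) = 889/4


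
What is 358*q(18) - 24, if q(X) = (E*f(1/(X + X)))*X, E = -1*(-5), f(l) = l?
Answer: 871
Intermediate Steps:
E = 5
q(X) = 5/2 (q(X) = (5/(X + X))*X = (5/((2*X)))*X = (5*(1/(2*X)))*X = (5/(2*X))*X = 5/2)
358*q(18) - 24 = 358*(5/2) - 24 = 895 - 24 = 871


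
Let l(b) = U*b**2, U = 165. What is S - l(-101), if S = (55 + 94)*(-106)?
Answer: -1698959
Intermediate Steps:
S = -15794 (S = 149*(-106) = -15794)
l(b) = 165*b**2
S - l(-101) = -15794 - 165*(-101)**2 = -15794 - 165*10201 = -15794 - 1*1683165 = -15794 - 1683165 = -1698959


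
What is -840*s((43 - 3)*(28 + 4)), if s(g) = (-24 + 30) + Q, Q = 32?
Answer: -31920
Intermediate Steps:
s(g) = 38 (s(g) = (-24 + 30) + 32 = 6 + 32 = 38)
-840*s((43 - 3)*(28 + 4)) = -840*38 = -31920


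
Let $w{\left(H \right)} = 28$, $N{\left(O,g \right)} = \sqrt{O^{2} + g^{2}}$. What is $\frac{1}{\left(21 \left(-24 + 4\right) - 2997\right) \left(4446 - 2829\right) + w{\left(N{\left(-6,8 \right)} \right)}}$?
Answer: $- \frac{1}{5525261} \approx -1.8099 \cdot 10^{-7}$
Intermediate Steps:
$\frac{1}{\left(21 \left(-24 + 4\right) - 2997\right) \left(4446 - 2829\right) + w{\left(N{\left(-6,8 \right)} \right)}} = \frac{1}{\left(21 \left(-24 + 4\right) - 2997\right) \left(4446 - 2829\right) + 28} = \frac{1}{\left(21 \left(-20\right) - 2997\right) 1617 + 28} = \frac{1}{\left(-420 - 2997\right) 1617 + 28} = \frac{1}{\left(-3417\right) 1617 + 28} = \frac{1}{-5525289 + 28} = \frac{1}{-5525261} = - \frac{1}{5525261}$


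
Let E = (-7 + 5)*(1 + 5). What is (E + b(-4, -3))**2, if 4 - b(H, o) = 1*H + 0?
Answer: 16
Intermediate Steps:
b(H, o) = 4 - H (b(H, o) = 4 - (1*H + 0) = 4 - (H + 0) = 4 - H)
E = -12 (E = -2*6 = -12)
(E + b(-4, -3))**2 = (-12 + (4 - 1*(-4)))**2 = (-12 + (4 + 4))**2 = (-12 + 8)**2 = (-4)**2 = 16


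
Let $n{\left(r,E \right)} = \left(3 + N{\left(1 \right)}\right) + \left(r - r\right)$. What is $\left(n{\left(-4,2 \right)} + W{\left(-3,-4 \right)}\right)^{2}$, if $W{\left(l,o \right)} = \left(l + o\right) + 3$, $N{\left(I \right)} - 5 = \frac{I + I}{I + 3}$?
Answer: $\frac{81}{4} \approx 20.25$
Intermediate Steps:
$N{\left(I \right)} = 5 + \frac{2 I}{3 + I}$ ($N{\left(I \right)} = 5 + \frac{I + I}{I + 3} = 5 + \frac{2 I}{3 + I}$)
$W{\left(l,o \right)} = 3 + l + o$
$n{\left(r,E \right)} = \frac{17}{2}$ ($n{\left(r,E \right)} = \left(3 + \frac{15 + 7 \cdot 1}{3 + 1}\right) + \left(r - r\right) = \left(3 + \frac{15 + 7}{4}\right) + 0 = \left(3 + \frac{1}{4} \cdot 22\right) + 0 = \left(3 + \frac{11}{2}\right) + 0 = \frac{17}{2} + 0 = \frac{17}{2}$)
$\left(n{\left(-4,2 \right)} + W{\left(-3,-4 \right)}\right)^{2} = \left(\frac{17}{2} - 4\right)^{2} = \left(\frac{9}{2}\right)^{2} = \frac{81}{4}$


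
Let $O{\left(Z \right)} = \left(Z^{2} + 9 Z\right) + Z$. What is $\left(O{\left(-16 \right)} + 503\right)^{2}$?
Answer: $358801$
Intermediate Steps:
$O{\left(Z \right)} = Z^{2} + 10 Z$
$\left(O{\left(-16 \right)} + 503\right)^{2} = \left(- 16 \left(10 - 16\right) + 503\right)^{2} = \left(\left(-16\right) \left(-6\right) + 503\right)^{2} = \left(96 + 503\right)^{2} = 599^{2} = 358801$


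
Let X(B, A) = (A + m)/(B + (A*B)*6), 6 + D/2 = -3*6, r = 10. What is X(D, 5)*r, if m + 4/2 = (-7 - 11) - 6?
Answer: 35/248 ≈ 0.14113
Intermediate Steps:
m = -26 (m = -2 + ((-7 - 11) - 6) = -2 + (-18 - 6) = -2 - 24 = -26)
D = -48 (D = -12 + 2*(-3*6) = -12 + 2*(-18) = -12 - 36 = -48)
X(B, A) = (-26 + A)/(B + 6*A*B) (X(B, A) = (A - 26)/(B + (A*B)*6) = (-26 + A)/(B + 6*A*B))
X(D, 5)*r = ((-26 + 5)/((-48)*(1 + 6*5)))*10 = -1/48*(-21)/(1 + 30)*10 = -1/48*(-21)/31*10 = -1/48*1/31*(-21)*10 = (7/496)*10 = 35/248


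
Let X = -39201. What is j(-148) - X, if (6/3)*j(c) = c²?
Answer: 50153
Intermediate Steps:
j(c) = c²/2
j(-148) - X = (½)*(-148)² - 1*(-39201) = (½)*21904 + 39201 = 10952 + 39201 = 50153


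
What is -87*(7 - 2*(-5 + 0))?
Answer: -1479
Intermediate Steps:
-87*(7 - 2*(-5 + 0)) = -87*(7 - 2*(-5)) = -87*(7 + 10) = -87*17 = -1479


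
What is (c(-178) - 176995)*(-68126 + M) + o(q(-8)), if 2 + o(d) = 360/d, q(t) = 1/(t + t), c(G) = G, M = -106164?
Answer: 30879476408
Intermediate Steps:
q(t) = 1/(2*t)
o(d) = -2 + 360/d
(c(-178) - 176995)*(-68126 + M) + o(q(-8)) = (-178 - 176995)*(-68126 - 106164) + (-2 + 360/(((½)/(-8)))) = -177173*(-174290) + (-2 + 360/(((½)*(-⅛)))) = 30879482170 + (-2 + 360/(-1/16)) = 30879482170 + (-2 + 360*(-16)) = 30879482170 + (-2 - 5760) = 30879482170 - 5762 = 30879476408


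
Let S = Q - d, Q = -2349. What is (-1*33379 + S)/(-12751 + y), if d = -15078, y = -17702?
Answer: 20650/30453 ≈ 0.67809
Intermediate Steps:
S = 12729 (S = -2349 - 1*(-15078) = -2349 + 15078 = 12729)
(-1*33379 + S)/(-12751 + y) = (-1*33379 + 12729)/(-12751 - 17702) = (-33379 + 12729)/(-30453) = -20650*(-1/30453) = 20650/30453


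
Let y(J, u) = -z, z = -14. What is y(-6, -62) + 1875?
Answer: 1889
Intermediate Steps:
y(J, u) = 14 (y(J, u) = -1*(-14) = 14)
y(-6, -62) + 1875 = 14 + 1875 = 1889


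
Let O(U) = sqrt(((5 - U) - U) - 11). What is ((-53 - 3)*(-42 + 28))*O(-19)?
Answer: 3136*sqrt(2) ≈ 4435.0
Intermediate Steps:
O(U) = sqrt(-6 - 2*U) (O(U) = sqrt((5 - 2*U) - 11) = sqrt(-6 - 2*U))
((-53 - 3)*(-42 + 28))*O(-19) = ((-53 - 3)*(-42 + 28))*sqrt(-6 - 2*(-19)) = (-56*(-14))*sqrt(-6 + 38) = 784*sqrt(32) = 784*(4*sqrt(2)) = 3136*sqrt(2)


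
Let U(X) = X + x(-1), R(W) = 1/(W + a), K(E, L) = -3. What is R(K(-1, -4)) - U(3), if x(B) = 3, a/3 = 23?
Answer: -395/66 ≈ -5.9848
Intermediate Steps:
a = 69 (a = 3*23 = 69)
R(W) = 1/(69 + W) (R(W) = 1/(W + 69) = 1/(69 + W))
U(X) = 3 + X (U(X) = X + 3 = 3 + X)
R(K(-1, -4)) - U(3) = 1/(69 - 3) - (3 + 3) = 1/66 - 1*6 = 1/66 - 6 = -395/66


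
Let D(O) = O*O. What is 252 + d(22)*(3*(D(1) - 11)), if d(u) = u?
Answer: -408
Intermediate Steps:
D(O) = O²
252 + d(22)*(3*(D(1) - 11)) = 252 + 22*(3*(1² - 11)) = 252 + 22*(3*(1 - 11)) = 252 + 22*(3*(-10)) = 252 + 22*(-30) = 252 - 660 = -408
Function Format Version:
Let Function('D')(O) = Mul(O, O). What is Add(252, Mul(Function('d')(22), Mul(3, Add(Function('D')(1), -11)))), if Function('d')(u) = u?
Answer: -408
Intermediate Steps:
Function('D')(O) = Pow(O, 2)
Add(252, Mul(Function('d')(22), Mul(3, Add(Function('D')(1), -11)))) = Add(252, Mul(22, Mul(3, Add(Pow(1, 2), -11)))) = Add(252, Mul(22, Mul(3, Add(1, -11)))) = Add(252, Mul(22, Mul(3, -10))) = Add(252, Mul(22, -30)) = Add(252, -660) = -408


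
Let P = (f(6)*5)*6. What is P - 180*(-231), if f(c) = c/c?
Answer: 41610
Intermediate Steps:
f(c) = 1
P = 30 (P = (1*5)*6 = 5*6 = 30)
P - 180*(-231) = 30 - 180*(-231) = 30 + 41580 = 41610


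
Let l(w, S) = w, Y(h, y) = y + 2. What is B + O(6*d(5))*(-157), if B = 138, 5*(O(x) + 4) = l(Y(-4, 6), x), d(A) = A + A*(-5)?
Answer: 2574/5 ≈ 514.80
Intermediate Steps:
d(A) = -4*A (d(A) = A - 5*A = -4*A)
Y(h, y) = 2 + y
O(x) = -12/5 (O(x) = -4 + (2 + 6)/5 = -4 + (⅕)*8 = -4 + 8/5 = -12/5)
B + O(6*d(5))*(-157) = 138 - 12/5*(-157) = 138 + 1884/5 = 2574/5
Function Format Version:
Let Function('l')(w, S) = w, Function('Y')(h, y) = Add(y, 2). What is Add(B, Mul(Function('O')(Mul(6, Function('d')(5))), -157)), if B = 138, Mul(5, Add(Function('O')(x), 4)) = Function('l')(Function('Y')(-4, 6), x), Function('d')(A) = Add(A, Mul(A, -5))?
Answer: Rational(2574, 5) ≈ 514.80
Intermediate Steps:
Function('d')(A) = Mul(-4, A) (Function('d')(A) = Add(A, Mul(-5, A)) = Mul(-4, A))
Function('Y')(h, y) = Add(2, y)
Function('O')(x) = Rational(-12, 5) (Function('O')(x) = Add(-4, Mul(Rational(1, 5), Add(2, 6))) = Add(-4, Mul(Rational(1, 5), 8)) = Add(-4, Rational(8, 5)) = Rational(-12, 5))
Add(B, Mul(Function('O')(Mul(6, Function('d')(5))), -157)) = Add(138, Mul(Rational(-12, 5), -157)) = Add(138, Rational(1884, 5)) = Rational(2574, 5)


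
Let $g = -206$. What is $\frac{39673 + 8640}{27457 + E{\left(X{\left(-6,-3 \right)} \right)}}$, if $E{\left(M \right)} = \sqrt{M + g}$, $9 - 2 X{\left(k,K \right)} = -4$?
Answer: $\frac{2653060082}{1507774097} - \frac{48313 i \sqrt{798}}{1507774097} \approx 1.7596 - 0.00090517 i$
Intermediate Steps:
$X{\left(k,K \right)} = \frac{13}{2}$ ($X{\left(k,K \right)} = \frac{9}{2} - -2 = \frac{9}{2} + 2 = \frac{13}{2}$)
$E{\left(M \right)} = \sqrt{-206 + M}$ ($E{\left(M \right)} = \sqrt{M - 206} = \sqrt{-206 + M}$)
$\frac{39673 + 8640}{27457 + E{\left(X{\left(-6,-3 \right)} \right)}} = \frac{39673 + 8640}{27457 + \sqrt{-206 + \frac{13}{2}}} = \frac{48313}{27457 + \sqrt{- \frac{399}{2}}} = \frac{48313}{27457 + \frac{i \sqrt{798}}{2}}$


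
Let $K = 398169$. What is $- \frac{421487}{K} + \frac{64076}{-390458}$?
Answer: $- \frac{95043023945}{77734135701} \approx -1.2227$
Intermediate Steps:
$- \frac{421487}{K} + \frac{64076}{-390458} = - \frac{421487}{398169} + \frac{64076}{-390458} = \left(-421487\right) \frac{1}{398169} + 64076 \left(- \frac{1}{390458}\right) = - \frac{421487}{398169} - \frac{32038}{195229} = - \frac{95043023945}{77734135701}$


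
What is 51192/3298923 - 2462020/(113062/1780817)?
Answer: -803545628884409662/20721268457 ≈ -3.8779e+7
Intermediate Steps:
51192/3298923 - 2462020/(113062/1780817) = 51192*(1/3298923) - 2462020/(113062*(1/1780817)) = 5688/366547 - 2462020/113062/1780817 = 5688/366547 - 2462020*1780817/113062 = 5688/366547 - 2192203535170/56531 = -803545628884409662/20721268457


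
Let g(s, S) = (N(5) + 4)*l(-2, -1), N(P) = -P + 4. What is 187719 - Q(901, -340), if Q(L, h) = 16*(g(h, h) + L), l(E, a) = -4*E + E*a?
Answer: 172823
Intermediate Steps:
N(P) = 4 - P
g(s, S) = 30 (g(s, S) = ((4 - 1*5) + 4)*(-2*(-4 - 1)) = ((4 - 5) + 4)*(-2*(-5)) = (-1 + 4)*10 = 3*10 = 30)
Q(L, h) = 480 + 16*L (Q(L, h) = 16*(30 + L) = 480 + 16*L)
187719 - Q(901, -340) = 187719 - (480 + 16*901) = 187719 - (480 + 14416) = 187719 - 1*14896 = 187719 - 14896 = 172823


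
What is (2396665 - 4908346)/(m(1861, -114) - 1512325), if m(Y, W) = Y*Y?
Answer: -837227/650332 ≈ -1.2874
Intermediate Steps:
m(Y, W) = Y²
(2396665 - 4908346)/(m(1861, -114) - 1512325) = (2396665 - 4908346)/(1861² - 1512325) = -2511681/(3463321 - 1512325) = -2511681/1950996 = -2511681*1/1950996 = -837227/650332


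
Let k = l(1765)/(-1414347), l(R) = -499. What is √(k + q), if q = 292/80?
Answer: √730208340204585/14143470 ≈ 1.9106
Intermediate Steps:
q = 73/20 (q = 292*(1/80) = 73/20 ≈ 3.6500)
k = 499/1414347 (k = -499/(-1414347) = -499*(-1/1414347) = 499/1414347 ≈ 0.00035281)
√(k + q) = √(499/1414347 + 73/20) = √(103257311/28286940) = √730208340204585/14143470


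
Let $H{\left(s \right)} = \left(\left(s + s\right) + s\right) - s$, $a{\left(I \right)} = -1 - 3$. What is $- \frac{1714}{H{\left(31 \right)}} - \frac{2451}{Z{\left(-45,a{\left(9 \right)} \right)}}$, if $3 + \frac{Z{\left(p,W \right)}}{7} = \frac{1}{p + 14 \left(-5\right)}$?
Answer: $\frac{6662161}{75082} \approx 88.732$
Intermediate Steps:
$a{\left(I \right)} = -4$
$Z{\left(p,W \right)} = -21 + \frac{7}{-70 + p}$ ($Z{\left(p,W \right)} = -21 + \frac{7}{p + 14 \left(-5\right)} = -21 + \frac{7}{p - 70} = -21 + \frac{7}{-70 + p}$)
$H{\left(s \right)} = 2 s$ ($H{\left(s \right)} = \left(2 s + s\right) - s = 3 s - s = 2 s$)
$- \frac{1714}{H{\left(31 \right)}} - \frac{2451}{Z{\left(-45,a{\left(9 \right)} \right)}} = - \frac{1714}{2 \cdot 31} - \frac{2451}{7 \frac{1}{-70 - 45} \left(211 - -135\right)} = - \frac{1714}{62} - \frac{2451}{7 \frac{1}{-115} \left(211 + 135\right)} = \left(-1714\right) \frac{1}{62} - \frac{2451}{7 \left(- \frac{1}{115}\right) 346} = - \frac{857}{31} - \frac{2451}{- \frac{2422}{115}} = - \frac{857}{31} - - \frac{281865}{2422} = - \frac{857}{31} + \frac{281865}{2422} = \frac{6662161}{75082}$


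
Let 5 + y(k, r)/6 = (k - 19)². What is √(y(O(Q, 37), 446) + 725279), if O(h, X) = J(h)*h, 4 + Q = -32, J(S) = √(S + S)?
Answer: √(167543 + 49248*I*√2) ≈ 417.72 + 83.365*I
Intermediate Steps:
J(S) = √2*√S (J(S) = √(2*S) = √2*√S)
Q = -36 (Q = -4 - 32 = -36)
O(h, X) = √2*h^(3/2) (O(h, X) = (√2*√h)*h = √2*h^(3/2))
y(k, r) = -30 + 6*(-19 + k)² (y(k, r) = -30 + 6*(k - 19)² = -30 + 6*(-19 + k)²)
√(y(O(Q, 37), 446) + 725279) = √((-30 + 6*(-19 + √2*(-36)^(3/2))²) + 725279) = √((-30 + 6*(-19 + √2*(-216*I))²) + 725279) = √((-30 + 6*(-19 - 216*I*√2)²) + 725279) = √(725249 + 6*(-19 - 216*I*√2)²)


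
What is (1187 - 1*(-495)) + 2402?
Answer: 4084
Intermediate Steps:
(1187 - 1*(-495)) + 2402 = (1187 + 495) + 2402 = 1682 + 2402 = 4084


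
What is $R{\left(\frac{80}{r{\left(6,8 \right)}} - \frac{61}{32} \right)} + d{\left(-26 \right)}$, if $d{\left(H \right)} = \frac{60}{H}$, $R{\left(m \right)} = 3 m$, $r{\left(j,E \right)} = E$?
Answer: $\frac{9141}{416} \approx 21.974$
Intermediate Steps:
$R{\left(\frac{80}{r{\left(6,8 \right)}} - \frac{61}{32} \right)} + d{\left(-26 \right)} = 3 \left(\frac{80}{8} - \frac{61}{32}\right) + \frac{60}{-26} = 3 \left(80 \cdot \frac{1}{8} - \frac{61}{32}\right) + 60 \left(- \frac{1}{26}\right) = 3 \left(10 - \frac{61}{32}\right) - \frac{30}{13} = 3 \cdot \frac{259}{32} - \frac{30}{13} = \frac{777}{32} - \frac{30}{13} = \frac{9141}{416}$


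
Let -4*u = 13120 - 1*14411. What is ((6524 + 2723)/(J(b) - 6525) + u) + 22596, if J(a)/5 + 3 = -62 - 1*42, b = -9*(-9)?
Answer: 40449282/1765 ≈ 22917.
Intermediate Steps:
b = 81
u = 1291/4 (u = -(13120 - 1*14411)/4 = -(13120 - 14411)/4 = -¼*(-1291) = 1291/4 ≈ 322.75)
J(a) = -535 (J(a) = -15 + 5*(-62 - 1*42) = -15 + 5*(-62 - 42) = -15 + 5*(-104) = -15 - 520 = -535)
((6524 + 2723)/(J(b) - 6525) + u) + 22596 = ((6524 + 2723)/(-535 - 6525) + 1291/4) + 22596 = (9247/(-7060) + 1291/4) + 22596 = (9247*(-1/7060) + 1291/4) + 22596 = (-9247/7060 + 1291/4) + 22596 = 567342/1765 + 22596 = 40449282/1765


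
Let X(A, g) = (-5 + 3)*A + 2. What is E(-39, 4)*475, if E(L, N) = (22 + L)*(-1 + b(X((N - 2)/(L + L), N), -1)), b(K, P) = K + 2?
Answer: -960925/39 ≈ -24639.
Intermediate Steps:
X(A, g) = 2 - 2*A (X(A, g) = -2*A + 2 = 2 - 2*A)
b(K, P) = 2 + K
E(L, N) = (3 - (-2 + N)/L)*(22 + L) (E(L, N) = (22 + L)*(-1 + (2 + (2 - 2*(N - 2)/(L + L)))) = (22 + L)*(-1 + (2 + (2 - 2*(-2 + N)/(2*L)))) = (22 + L)*(-1 + (2 + (2 - 2*(-2 + N)*1/(2*L)))) = (22 + L)*(-1 + (2 + (2 - (-2 + N)/L))) = (22 + L)*(-1 + (4 - (-2 + N)/L)) = (22 + L)*(3 - (-2 + N)/L) = (3 - (-2 + N)/L)*(22 + L))
E(-39, 4)*475 = (68 - 1*4 + 3*(-39) + 44/(-39) - 22*4/(-39))*475 = (68 - 4 - 117 + 44*(-1/39) - 22*4*(-1/39))*475 = (68 - 4 - 117 - 44/39 + 88/39)*475 = -2023/39*475 = -960925/39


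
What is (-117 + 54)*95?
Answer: -5985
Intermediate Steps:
(-117 + 54)*95 = -63*95 = -5985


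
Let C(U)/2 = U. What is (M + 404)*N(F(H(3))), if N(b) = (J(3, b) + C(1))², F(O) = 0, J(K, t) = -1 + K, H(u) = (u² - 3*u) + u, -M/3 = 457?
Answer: -15472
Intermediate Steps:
M = -1371 (M = -3*457 = -1371)
C(U) = 2*U
H(u) = u² - 2*u
N(b) = 16 (N(b) = ((-1 + 3) + 2*1)² = (2 + 2)² = 4² = 16)
(M + 404)*N(F(H(3))) = (-1371 + 404)*16 = -967*16 = -15472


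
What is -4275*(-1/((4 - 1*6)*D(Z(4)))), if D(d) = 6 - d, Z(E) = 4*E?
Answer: 855/4 ≈ 213.75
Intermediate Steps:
-4275*(-1/((4 - 1*6)*D(Z(4)))) = -4275*(-1/((4 - 1*6)*(6 - 4*4))) = -4275*(-1/((4 - 6)*(6 - 1*16))) = -4275*1/(2*(6 - 16)) = -4275/(-2*(-10)*(-1)) = -4275/(20*(-1)) = -4275/(-20) = -4275*(-1/20) = 855/4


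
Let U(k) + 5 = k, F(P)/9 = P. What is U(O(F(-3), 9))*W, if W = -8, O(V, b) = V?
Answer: 256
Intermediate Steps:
F(P) = 9*P
U(k) = -5 + k
U(O(F(-3), 9))*W = (-5 + 9*(-3))*(-8) = (-5 - 27)*(-8) = -32*(-8) = 256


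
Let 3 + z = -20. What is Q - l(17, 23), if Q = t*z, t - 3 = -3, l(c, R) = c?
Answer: -17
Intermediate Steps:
z = -23 (z = -3 - 20 = -23)
t = 0 (t = 3 - 3 = 0)
Q = 0 (Q = 0*(-23) = 0)
Q - l(17, 23) = 0 - 1*17 = 0 - 17 = -17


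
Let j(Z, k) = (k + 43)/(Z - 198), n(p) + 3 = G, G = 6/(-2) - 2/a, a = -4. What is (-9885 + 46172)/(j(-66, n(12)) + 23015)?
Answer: 6386512/4050615 ≈ 1.5767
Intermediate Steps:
G = -5/2 (G = 6/(-2) - 2/(-4) = 6*(-½) - 2*(-¼) = -3 + ½ = -5/2 ≈ -2.5000)
n(p) = -11/2 (n(p) = -3 - 5/2 = -11/2)
j(Z, k) = (43 + k)/(-198 + Z)
(-9885 + 46172)/(j(-66, n(12)) + 23015) = (-9885 + 46172)/((43 - 11/2)/(-198 - 66) + 23015) = 36287/((75/2)/(-264) + 23015) = 36287/(-1/264*75/2 + 23015) = 36287/(-25/176 + 23015) = 36287/(4050615/176) = 36287*(176/4050615) = 6386512/4050615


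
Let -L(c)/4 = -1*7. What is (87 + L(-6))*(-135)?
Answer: -15525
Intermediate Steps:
L(c) = 28 (L(c) = -(-4)*7 = -4*(-7) = 28)
(87 + L(-6))*(-135) = (87 + 28)*(-135) = 115*(-135) = -15525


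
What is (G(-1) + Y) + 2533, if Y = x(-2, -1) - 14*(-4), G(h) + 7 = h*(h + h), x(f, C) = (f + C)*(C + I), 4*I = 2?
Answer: 5171/2 ≈ 2585.5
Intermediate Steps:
I = ½ (I = (¼)*2 = ½ ≈ 0.50000)
x(f, C) = (½ + C)*(C + f) (x(f, C) = (f + C)*(C + ½) = (C + f)*(½ + C) = (½ + C)*(C + f))
G(h) = -7 + 2*h² (G(h) = -7 + h*(h + h) = -7 + h*(2*h) = -7 + 2*h²)
Y = 115/2 (Y = ((-1)² + (½)*(-1) + (½)*(-2) - 1*(-2)) - 14*(-4) = (1 - ½ - 1 + 2) + 56 = 3/2 + 56 = 115/2 ≈ 57.500)
(G(-1) + Y) + 2533 = ((-7 + 2*(-1)²) + 115/2) + 2533 = ((-7 + 2*1) + 115/2) + 2533 = ((-7 + 2) + 115/2) + 2533 = (-5 + 115/2) + 2533 = 105/2 + 2533 = 5171/2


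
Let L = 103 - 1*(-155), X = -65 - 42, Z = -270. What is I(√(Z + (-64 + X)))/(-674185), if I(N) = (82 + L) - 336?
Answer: -4/674185 ≈ -5.9331e-6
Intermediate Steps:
X = -107
L = 258 (L = 103 + 155 = 258)
I(N) = 4 (I(N) = (82 + 258) - 336 = 340 - 336 = 4)
I(√(Z + (-64 + X)))/(-674185) = 4/(-674185) = 4*(-1/674185) = -4/674185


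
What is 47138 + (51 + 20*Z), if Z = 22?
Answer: 47629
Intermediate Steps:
47138 + (51 + 20*Z) = 47138 + (51 + 20*22) = 47138 + (51 + 440) = 47138 + 491 = 47629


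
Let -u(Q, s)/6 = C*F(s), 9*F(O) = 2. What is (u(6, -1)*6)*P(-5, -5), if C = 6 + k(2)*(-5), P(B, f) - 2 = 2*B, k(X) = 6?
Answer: -1536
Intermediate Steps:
F(O) = 2/9 (F(O) = (⅑)*2 = 2/9)
P(B, f) = 2 + 2*B
C = -24 (C = 6 + 6*(-5) = 6 - 30 = -24)
u(Q, s) = 32 (u(Q, s) = -(-144)*2/9 = -6*(-16/3) = 32)
(u(6, -1)*6)*P(-5, -5) = (32*6)*(2 + 2*(-5)) = 192*(2 - 10) = 192*(-8) = -1536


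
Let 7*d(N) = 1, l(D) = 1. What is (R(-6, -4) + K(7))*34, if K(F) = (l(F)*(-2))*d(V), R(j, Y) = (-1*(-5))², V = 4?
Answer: 5882/7 ≈ 840.29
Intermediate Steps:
d(N) = ⅐ (d(N) = (⅐)*1 = ⅐)
R(j, Y) = 25 (R(j, Y) = 5² = 25)
K(F) = -2/7 (K(F) = (1*(-2))*(⅐) = -2*⅐ = -2/7)
(R(-6, -4) + K(7))*34 = (25 - 2/7)*34 = (173/7)*34 = 5882/7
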